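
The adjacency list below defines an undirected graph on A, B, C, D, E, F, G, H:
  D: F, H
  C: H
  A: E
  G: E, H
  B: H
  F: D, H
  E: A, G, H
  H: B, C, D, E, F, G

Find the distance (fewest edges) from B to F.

2

Distance 0: B.
Distance 1: H.
Distance 2: C, D, E, F, G — contains F.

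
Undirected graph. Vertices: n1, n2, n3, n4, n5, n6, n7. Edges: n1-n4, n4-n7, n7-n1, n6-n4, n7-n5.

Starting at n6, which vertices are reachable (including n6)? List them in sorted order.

n1, n4, n5, n6, n7

Start at n6.
Its neighbours: n4.
Then their neighbours: n1, n7.
Then next layer: n5.
Nothing further is reachable.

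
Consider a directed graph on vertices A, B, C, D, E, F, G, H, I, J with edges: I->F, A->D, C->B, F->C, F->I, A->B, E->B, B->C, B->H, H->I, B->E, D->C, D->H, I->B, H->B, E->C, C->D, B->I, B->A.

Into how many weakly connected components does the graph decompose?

3

From A: component {A, B, C, D, E, F, H, I}.
From G: component {G}.
From J: component {J}.
That's 3 components.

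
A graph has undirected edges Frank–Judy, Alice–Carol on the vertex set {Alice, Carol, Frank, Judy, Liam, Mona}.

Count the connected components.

From Alice: component {Alice, Carol}.
From Frank: component {Frank, Judy}.
From Liam: component {Liam}.
From Mona: component {Mona}.
That's 4 components.

4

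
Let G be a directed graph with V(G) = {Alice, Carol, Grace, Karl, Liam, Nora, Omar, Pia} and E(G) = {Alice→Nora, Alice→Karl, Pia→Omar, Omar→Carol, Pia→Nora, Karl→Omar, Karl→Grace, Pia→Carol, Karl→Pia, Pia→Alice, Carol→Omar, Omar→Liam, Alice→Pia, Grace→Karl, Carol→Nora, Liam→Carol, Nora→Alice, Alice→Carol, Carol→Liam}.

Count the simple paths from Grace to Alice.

Grace→Karl→Omar→Carol→Nora→Alice
Grace→Karl→Omar→Liam→Carol→Nora→Alice
Grace→Karl→Pia→Alice
Grace→Karl→Pia→Carol→Nora→Alice
Grace→Karl→Pia→Nora→Alice
Grace→Karl→Pia→Omar→Carol→Nora→Alice
Grace→Karl→Pia→Omar→Liam→Carol→Nora→Alice

7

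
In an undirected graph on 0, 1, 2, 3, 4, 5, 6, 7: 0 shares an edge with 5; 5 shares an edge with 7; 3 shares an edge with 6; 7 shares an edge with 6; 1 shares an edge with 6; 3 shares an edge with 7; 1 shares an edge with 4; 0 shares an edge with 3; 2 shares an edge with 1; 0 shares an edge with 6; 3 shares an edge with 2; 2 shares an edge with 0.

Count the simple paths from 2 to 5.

17

2–0–3–6–7–5
2–0–3–7–5
2–0–5
2–0–6–3–7–5
2–0–6–7–5
2–1–6–0–3–7–5
2–1–6–0–5
2–1–6–3–0–5
... and 9 more.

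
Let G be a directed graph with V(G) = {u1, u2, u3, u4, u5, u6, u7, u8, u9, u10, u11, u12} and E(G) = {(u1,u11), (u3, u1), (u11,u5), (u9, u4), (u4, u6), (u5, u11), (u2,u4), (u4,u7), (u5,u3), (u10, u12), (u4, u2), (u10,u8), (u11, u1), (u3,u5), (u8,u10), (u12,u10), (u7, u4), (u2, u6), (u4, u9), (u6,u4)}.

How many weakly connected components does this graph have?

3

From u1: component {u1, u3, u5, u11}.
From u2: component {u2, u4, u6, u7, u9}.
From u8: component {u8, u10, u12}.
That's 3 components.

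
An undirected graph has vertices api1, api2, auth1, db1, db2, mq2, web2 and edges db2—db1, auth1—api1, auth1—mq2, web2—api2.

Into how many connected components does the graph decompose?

3

From api1: component {api1, auth1, mq2}.
From api2: component {api2, web2}.
From db1: component {db1, db2}.
That's 3 components.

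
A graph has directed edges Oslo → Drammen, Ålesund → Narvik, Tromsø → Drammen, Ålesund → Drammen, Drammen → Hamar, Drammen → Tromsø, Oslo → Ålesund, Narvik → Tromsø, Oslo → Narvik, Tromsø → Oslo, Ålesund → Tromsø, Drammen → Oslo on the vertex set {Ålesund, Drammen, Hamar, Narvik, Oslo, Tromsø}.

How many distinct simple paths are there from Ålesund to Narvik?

Ålesund→Drammen→Oslo→Narvik
Ålesund→Drammen→Tromsø→Oslo→Narvik
Ålesund→Narvik
Ålesund→Tromsø→Drammen→Oslo→Narvik
Ålesund→Tromsø→Oslo→Narvik

5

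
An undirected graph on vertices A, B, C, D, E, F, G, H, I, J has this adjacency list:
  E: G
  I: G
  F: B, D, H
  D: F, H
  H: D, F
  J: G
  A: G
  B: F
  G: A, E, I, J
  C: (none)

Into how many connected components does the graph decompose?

From A: component {A, E, G, I, J}.
From B: component {B, D, F, H}.
From C: component {C}.
That's 3 components.

3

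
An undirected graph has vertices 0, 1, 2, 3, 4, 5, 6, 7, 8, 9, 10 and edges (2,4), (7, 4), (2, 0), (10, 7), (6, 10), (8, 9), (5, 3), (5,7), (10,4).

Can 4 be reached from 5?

Explore from 5.
Distance 1: reach 3, 7.
Distance 2: reach 4, 10.
Found 4.

Yes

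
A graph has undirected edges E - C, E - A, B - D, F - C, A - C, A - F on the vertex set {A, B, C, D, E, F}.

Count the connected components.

2

From A: component {A, C, E, F}.
From B: component {B, D}.
That's 2 components.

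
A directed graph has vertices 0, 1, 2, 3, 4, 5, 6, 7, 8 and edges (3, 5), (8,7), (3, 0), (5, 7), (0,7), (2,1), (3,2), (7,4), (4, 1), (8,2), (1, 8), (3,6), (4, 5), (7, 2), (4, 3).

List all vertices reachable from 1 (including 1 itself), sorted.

0, 1, 2, 3, 4, 5, 6, 7, 8

Start at 1.
Its neighbours: 8.
Then their neighbours: 2, 7.
Then next layer: 4.
Then next layer: 3, 5.
Then next layer: 0, 6.
Every vertex is now reached.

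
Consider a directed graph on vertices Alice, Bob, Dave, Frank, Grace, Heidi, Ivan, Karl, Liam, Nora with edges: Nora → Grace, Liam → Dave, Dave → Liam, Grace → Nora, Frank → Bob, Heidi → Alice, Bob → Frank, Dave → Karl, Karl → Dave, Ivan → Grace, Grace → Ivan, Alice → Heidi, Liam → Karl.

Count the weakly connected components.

4

From Alice: component {Alice, Heidi}.
From Bob: component {Bob, Frank}.
From Dave: component {Dave, Karl, Liam}.
From Grace: component {Grace, Ivan, Nora}.
That's 4 components.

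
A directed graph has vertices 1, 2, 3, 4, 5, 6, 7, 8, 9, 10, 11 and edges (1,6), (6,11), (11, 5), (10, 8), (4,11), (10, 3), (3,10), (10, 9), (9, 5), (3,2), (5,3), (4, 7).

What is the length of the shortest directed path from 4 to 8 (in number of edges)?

5

Distance 0: 4.
Distance 1: 7, 11.
Distance 2: 5.
Distance 3: 3.
Distance 4: 2, 10.
Distance 5: 8, 9 — contains 8.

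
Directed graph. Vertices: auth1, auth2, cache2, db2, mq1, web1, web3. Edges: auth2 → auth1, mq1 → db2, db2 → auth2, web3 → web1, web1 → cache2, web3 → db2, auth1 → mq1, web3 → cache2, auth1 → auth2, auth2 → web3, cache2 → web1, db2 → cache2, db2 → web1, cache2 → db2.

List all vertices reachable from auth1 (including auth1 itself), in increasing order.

auth1, auth2, cache2, db2, mq1, web1, web3

Start at auth1.
Its neighbours: auth2, mq1.
Then their neighbours: db2, web3.
Then next layer: cache2, web1.
Every vertex is now reached.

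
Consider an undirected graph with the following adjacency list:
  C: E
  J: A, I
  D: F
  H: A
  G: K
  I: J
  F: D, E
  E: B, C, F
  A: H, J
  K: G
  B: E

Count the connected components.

3

From A: component {A, H, I, J}.
From B: component {B, C, D, E, F}.
From G: component {G, K}.
That's 3 components.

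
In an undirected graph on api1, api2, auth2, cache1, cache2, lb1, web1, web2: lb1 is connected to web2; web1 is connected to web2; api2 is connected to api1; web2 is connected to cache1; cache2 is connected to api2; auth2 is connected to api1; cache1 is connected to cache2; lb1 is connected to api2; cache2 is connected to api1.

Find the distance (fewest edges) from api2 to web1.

Distance 0: api2.
Distance 1: api1, cache2, lb1.
Distance 2: auth2, cache1, web2.
Distance 3: web1 — contains web1.

3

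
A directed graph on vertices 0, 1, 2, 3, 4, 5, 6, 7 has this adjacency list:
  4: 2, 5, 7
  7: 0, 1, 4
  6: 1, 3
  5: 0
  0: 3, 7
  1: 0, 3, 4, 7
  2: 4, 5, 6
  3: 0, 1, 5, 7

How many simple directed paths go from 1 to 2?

7

1→0→3→7→4→2
1→0→7→4→2
1→3→0→7→4→2
1→3→5→0→7→4→2
1→3→7→4→2
1→4→2
1→7→4→2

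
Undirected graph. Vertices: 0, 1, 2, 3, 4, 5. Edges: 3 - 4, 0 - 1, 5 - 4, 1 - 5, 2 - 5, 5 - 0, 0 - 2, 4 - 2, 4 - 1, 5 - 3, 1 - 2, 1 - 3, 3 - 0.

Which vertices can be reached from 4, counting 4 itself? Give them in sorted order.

0, 1, 2, 3, 4, 5

Start at 4.
Its neighbours: 1, 2, 3, 5.
Then their neighbours: 0.
Every vertex is now reached.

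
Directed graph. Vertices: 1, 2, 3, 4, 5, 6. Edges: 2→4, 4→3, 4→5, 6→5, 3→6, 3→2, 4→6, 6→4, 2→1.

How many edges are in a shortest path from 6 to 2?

3

Distance 0: 6.
Distance 1: 4, 5.
Distance 2: 3.
Distance 3: 2 — contains 2.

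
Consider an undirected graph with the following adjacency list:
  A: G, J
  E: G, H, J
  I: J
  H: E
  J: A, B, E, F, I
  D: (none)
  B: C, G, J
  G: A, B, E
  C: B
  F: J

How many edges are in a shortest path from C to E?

Distance 0: C.
Distance 1: B.
Distance 2: G, J.
Distance 3: A, E, F, I — contains E.

3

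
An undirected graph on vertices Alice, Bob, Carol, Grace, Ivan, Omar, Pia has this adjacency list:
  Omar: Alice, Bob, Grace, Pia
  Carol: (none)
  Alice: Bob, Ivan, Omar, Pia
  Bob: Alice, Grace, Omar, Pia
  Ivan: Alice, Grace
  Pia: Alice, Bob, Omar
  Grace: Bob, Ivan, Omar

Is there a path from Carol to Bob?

Carol has no edges, so nothing is reachable from it.

No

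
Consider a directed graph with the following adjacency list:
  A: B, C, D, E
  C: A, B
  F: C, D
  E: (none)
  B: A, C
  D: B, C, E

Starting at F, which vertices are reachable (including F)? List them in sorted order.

Start at F.
Its neighbours: C, D.
Then their neighbours: A, B, E.
Every vertex is now reached.

A, B, C, D, E, F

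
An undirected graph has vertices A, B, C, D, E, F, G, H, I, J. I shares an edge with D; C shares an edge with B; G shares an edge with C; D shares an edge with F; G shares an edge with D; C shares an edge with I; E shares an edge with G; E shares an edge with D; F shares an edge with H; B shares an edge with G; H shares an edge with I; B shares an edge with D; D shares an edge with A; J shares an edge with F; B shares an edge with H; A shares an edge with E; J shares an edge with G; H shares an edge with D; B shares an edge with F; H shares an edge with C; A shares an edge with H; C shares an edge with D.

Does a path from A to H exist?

Yes

Explore from A.
Distance 1: reach D, E, H.
Found H.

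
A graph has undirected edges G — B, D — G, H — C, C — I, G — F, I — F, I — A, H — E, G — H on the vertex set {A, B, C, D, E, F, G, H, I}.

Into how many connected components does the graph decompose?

1

From A: component {A, B, C, D, E, F, G, H, I}.
That's 1 component.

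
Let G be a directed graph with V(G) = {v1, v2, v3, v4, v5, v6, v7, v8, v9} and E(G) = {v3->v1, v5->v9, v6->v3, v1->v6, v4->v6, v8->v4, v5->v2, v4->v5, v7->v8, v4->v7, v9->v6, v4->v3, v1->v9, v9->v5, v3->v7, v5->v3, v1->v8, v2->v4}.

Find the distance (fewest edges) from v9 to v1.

3

Distance 0: v9.
Distance 1: v5, v6.
Distance 2: v2, v3.
Distance 3: v1, v4, v7 — contains v1.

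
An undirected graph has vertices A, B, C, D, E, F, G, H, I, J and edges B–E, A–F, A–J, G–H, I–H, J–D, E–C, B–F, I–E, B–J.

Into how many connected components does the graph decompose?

From A: component {A, B, C, D, E, F, G, H, I, J}.
That's 1 component.

1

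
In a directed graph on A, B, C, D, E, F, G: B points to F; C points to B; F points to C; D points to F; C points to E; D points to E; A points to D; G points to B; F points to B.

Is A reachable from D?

Explore from D.
Distance 1: reach E, F.
Distance 2: reach B, C.
The search from D is exhausted; no directed path reaches A.

No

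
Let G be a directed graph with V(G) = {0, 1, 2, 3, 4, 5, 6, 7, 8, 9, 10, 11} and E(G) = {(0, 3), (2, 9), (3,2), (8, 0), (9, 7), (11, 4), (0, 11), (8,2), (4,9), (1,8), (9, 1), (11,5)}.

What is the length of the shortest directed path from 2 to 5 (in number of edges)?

Distance 0: 2.
Distance 1: 9.
Distance 2: 1, 7.
Distance 3: 8.
Distance 4: 0.
Distance 5: 3, 11.
Distance 6: 4, 5 — contains 5.

6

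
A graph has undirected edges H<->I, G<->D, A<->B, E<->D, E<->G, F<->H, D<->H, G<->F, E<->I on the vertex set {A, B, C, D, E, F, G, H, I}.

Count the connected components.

3

From A: component {A, B}.
From C: component {C}.
From D: component {D, E, F, G, H, I}.
That's 3 components.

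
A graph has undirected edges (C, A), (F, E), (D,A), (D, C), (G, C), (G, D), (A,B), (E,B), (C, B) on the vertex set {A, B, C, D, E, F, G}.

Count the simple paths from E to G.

E–B–A–C–D–G
E–B–A–C–G
E–B–A–D–C–G
E–B–A–D–G
E–B–C–A–D–G
E–B–C–D–G
E–B–C–G

7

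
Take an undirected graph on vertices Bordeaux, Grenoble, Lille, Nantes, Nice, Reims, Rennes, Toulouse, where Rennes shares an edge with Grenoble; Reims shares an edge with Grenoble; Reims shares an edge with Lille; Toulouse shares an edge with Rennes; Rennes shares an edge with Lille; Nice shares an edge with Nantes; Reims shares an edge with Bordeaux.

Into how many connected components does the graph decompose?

2

From Bordeaux: component {Bordeaux, Grenoble, Lille, Reims, Rennes, Toulouse}.
From Nantes: component {Nantes, Nice}.
That's 2 components.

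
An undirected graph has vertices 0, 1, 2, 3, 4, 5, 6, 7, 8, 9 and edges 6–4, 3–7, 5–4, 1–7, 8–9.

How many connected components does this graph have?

5

From 0: component {0}.
From 1: component {1, 3, 7}.
From 2: component {2}.
From 4: component {4, 5, 6}.
From 8: component {8, 9}.
That's 5 components.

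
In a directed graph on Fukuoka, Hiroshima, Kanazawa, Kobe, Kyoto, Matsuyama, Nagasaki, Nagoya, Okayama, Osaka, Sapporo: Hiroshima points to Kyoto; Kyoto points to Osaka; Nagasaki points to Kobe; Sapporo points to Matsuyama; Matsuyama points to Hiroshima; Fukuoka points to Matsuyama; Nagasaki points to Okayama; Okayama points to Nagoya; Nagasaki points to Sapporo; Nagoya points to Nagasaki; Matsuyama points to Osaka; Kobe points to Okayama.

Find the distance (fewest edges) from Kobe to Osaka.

6

Distance 0: Kobe.
Distance 1: Okayama.
Distance 2: Nagoya.
Distance 3: Nagasaki.
Distance 4: Sapporo.
Distance 5: Matsuyama.
Distance 6: Hiroshima, Osaka — contains Osaka.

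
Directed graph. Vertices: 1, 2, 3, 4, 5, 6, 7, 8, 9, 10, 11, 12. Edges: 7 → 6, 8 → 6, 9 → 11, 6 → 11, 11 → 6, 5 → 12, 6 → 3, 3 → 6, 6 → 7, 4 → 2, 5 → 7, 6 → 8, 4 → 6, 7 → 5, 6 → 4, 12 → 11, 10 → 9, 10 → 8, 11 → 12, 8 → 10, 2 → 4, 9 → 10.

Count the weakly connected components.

2

From 1: component {1}.
From 2: component {2, 3, 4, 5, 6, 7, 8, 9, 10, 11, 12}.
That's 2 components.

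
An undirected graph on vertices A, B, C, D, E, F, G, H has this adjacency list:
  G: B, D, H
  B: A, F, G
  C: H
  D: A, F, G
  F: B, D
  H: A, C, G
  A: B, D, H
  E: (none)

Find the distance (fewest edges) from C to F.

4

Distance 0: C.
Distance 1: H.
Distance 2: A, G.
Distance 3: B, D.
Distance 4: F — contains F.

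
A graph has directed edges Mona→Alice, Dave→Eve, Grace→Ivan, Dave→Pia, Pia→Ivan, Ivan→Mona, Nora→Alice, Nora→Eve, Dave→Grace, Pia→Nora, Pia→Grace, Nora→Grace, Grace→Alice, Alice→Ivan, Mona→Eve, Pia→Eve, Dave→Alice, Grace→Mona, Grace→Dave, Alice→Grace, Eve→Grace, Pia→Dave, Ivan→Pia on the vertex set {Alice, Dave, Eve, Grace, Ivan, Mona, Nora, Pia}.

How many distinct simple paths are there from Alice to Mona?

Alice→Grace→Dave→Pia→Ivan→Mona
Alice→Grace→Ivan→Mona
Alice→Grace→Mona
Alice→Ivan→Mona
Alice→Ivan→Pia→Dave→Eve→Grace→Mona
Alice→Ivan→Pia→Dave→Grace→Mona
Alice→Ivan→Pia→Eve→Grace→Mona
Alice→Ivan→Pia→Grace→Mona
Alice→Ivan→Pia→Nora→Eve→Grace→Mona
Alice→Ivan→Pia→Nora→Grace→Mona

10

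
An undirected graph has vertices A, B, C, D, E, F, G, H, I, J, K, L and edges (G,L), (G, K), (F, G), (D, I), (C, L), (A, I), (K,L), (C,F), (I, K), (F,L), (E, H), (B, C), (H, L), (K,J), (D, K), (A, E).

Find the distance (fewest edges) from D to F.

3

Distance 0: D.
Distance 1: I, K.
Distance 2: A, G, J, L.
Distance 3: C, E, F, H — contains F.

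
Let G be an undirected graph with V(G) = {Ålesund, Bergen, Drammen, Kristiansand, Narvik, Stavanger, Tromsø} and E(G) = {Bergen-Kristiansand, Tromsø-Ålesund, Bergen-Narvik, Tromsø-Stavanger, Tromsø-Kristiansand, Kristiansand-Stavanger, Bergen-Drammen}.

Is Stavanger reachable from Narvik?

Yes

Explore from Narvik.
Distance 1: reach Bergen.
Distance 2: reach Drammen, Kristiansand.
Distance 3: reach Stavanger, Tromsø.
Found Stavanger.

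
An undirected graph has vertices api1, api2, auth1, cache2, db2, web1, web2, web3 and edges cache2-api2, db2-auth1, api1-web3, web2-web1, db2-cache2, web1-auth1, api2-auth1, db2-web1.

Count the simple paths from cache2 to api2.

3

cache2–api2
cache2–db2–auth1–api2
cache2–db2–web1–auth1–api2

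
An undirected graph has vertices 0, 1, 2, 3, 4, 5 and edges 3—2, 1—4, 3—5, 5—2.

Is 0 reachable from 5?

No

Explore from 5.
Distance 1: reach 2, 3.
The search is exhausted without reaching 0; it lies in a different component.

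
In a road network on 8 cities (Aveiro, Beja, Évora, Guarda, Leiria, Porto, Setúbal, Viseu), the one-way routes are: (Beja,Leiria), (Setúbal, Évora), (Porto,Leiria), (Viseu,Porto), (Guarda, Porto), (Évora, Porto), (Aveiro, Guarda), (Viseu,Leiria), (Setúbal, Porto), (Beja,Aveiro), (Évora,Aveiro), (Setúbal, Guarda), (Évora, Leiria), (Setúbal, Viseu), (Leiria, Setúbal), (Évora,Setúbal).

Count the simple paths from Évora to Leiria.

Évora→Aveiro→Guarda→Porto→Leiria
Évora→Leiria
Évora→Porto→Leiria
Évora→Setúbal→Guarda→Porto→Leiria
Évora→Setúbal→Porto→Leiria
Évora→Setúbal→Viseu→Leiria
Évora→Setúbal→Viseu→Porto→Leiria

7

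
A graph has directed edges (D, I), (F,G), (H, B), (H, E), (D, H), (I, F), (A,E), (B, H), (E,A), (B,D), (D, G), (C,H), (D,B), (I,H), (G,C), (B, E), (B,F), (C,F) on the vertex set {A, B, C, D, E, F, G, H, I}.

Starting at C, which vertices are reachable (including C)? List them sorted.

A, B, C, D, E, F, G, H, I

Start at C.
Its neighbours: F, H.
Then their neighbours: B, E, G.
Then next layer: A, D.
Then next layer: I.
Every vertex is now reached.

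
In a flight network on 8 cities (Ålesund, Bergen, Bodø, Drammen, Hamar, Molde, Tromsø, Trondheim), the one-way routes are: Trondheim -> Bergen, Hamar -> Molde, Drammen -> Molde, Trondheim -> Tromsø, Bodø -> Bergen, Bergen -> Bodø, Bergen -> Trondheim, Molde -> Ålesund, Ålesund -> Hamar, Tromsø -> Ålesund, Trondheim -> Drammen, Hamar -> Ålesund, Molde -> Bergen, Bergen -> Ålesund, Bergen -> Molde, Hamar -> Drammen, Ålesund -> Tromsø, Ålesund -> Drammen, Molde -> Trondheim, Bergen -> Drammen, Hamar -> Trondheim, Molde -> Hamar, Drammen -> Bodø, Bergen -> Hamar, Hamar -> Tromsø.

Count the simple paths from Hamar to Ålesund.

Hamar→Ålesund
Hamar→Drammen→Bodø→Bergen→Ålesund
Hamar→Drammen→Bodø→Bergen→Molde→Ålesund
Hamar→Drammen→Bodø→Bergen→Molde→Trondheim→Tromsø→Ålesund
Hamar→Drammen→Bodø→Bergen→Trondheim→Tromsø→Ålesund
Hamar→Drammen→Molde→Ålesund
Hamar→Drammen→Molde→Bergen→Ålesund
Hamar→Drammen→Molde→Bergen→Trondheim→Tromsø→Ålesund
... and 17 more.

25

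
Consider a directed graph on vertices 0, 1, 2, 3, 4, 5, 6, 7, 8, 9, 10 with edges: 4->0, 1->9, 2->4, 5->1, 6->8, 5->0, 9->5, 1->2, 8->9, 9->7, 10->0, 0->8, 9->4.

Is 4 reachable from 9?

Explore from 9.
Distance 1: reach 4, 5, 7.
Found 4.

Yes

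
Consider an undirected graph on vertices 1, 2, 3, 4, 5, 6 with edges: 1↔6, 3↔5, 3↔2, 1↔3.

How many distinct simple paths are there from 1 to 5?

1–3–5

1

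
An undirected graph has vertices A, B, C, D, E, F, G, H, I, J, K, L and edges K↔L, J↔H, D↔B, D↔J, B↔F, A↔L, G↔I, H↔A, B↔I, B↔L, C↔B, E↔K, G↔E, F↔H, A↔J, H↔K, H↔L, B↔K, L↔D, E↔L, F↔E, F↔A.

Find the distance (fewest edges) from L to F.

Distance 0: L.
Distance 1: A, B, D, E, H, K.
Distance 2: C, F, G, I, J — contains F.

2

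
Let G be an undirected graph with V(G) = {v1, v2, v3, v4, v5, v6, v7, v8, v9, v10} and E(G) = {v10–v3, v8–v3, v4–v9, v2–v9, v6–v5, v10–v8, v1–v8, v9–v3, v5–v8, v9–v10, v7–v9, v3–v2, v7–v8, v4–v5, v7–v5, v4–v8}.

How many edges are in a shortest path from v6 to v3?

Distance 0: v6.
Distance 1: v5.
Distance 2: v4, v7, v8.
Distance 3: v1, v3, v9, v10 — contains v3.

3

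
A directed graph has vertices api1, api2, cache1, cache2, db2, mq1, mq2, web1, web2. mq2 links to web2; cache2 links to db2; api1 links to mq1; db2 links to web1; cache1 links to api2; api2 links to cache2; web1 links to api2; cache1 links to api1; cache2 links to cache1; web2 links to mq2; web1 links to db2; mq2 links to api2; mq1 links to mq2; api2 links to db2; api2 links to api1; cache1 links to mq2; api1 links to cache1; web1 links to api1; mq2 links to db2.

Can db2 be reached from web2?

Explore from web2.
Distance 1: reach mq2.
Distance 2: reach api2, db2.
Found db2.

Yes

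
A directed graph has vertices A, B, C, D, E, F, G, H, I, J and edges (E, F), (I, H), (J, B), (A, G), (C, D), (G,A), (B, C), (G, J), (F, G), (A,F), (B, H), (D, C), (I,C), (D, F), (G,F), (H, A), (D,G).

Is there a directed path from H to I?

No

Explore from H.
Distance 1: reach A.
Distance 2: reach F, G.
Distance 3: reach J.
Distance 4: reach B.
Distance 5: reach C.
Distance 6: reach D.
The search from H is exhausted; no directed path reaches I.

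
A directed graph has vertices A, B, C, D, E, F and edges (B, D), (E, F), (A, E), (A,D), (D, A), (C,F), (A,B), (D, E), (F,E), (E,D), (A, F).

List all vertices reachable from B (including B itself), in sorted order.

A, B, D, E, F

Start at B.
Its neighbours: D.
Then their neighbours: A, E.
Then next layer: F.
Nothing further is reachable.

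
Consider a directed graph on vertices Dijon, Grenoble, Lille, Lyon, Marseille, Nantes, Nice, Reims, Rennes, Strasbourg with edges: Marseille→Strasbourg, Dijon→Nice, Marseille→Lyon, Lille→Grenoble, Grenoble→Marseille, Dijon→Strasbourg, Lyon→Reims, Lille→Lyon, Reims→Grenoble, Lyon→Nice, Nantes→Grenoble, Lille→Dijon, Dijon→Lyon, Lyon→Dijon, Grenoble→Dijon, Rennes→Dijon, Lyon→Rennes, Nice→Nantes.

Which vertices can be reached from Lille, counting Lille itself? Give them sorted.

Start at Lille.
Its neighbours: Dijon, Grenoble, Lyon.
Then their neighbours: Marseille, Nice, Reims, Rennes, Strasbourg.
Then next layer: Nantes.
Every vertex is now reached.

Dijon, Grenoble, Lille, Lyon, Marseille, Nantes, Nice, Reims, Rennes, Strasbourg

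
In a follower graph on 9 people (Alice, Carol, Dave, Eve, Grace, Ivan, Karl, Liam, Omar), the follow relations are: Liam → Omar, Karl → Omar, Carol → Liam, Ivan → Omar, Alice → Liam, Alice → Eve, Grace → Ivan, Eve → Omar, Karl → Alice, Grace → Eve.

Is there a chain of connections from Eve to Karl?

No

Explore from Eve.
Distance 1: reach Omar.
The search from Eve is exhausted; no directed path reaches Karl.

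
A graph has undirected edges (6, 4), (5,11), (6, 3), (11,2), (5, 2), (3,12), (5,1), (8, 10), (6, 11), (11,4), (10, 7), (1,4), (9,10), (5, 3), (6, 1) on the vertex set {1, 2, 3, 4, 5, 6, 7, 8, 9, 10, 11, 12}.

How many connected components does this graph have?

From 1: component {1, 2, 3, 4, 5, 6, 11, 12}.
From 7: component {7, 8, 9, 10}.
That's 2 components.

2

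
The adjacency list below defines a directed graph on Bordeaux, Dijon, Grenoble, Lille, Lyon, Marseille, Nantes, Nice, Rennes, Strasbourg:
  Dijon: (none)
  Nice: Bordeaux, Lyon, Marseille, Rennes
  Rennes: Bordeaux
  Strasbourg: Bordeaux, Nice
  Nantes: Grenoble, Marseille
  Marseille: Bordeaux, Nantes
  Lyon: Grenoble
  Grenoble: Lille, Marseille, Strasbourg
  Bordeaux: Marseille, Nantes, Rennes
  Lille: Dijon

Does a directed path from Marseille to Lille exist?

Explore from Marseille.
Distance 1: reach Bordeaux, Nantes.
Distance 2: reach Grenoble, Rennes.
Distance 3: reach Lille, Strasbourg.
Found Lille.

Yes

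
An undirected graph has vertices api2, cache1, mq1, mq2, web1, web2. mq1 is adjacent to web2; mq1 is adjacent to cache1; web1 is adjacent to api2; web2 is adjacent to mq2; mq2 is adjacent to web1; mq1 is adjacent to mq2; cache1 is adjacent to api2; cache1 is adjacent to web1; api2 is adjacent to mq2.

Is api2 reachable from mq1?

Explore from mq1.
Distance 1: reach cache1, mq2, web2.
Distance 2: reach api2, web1.
Found api2.

Yes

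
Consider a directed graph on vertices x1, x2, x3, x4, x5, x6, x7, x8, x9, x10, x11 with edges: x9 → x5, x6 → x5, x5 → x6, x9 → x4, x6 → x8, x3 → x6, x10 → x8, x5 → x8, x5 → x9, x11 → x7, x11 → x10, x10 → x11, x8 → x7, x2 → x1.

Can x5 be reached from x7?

No

x7 has no outgoing edges, so nothing is reachable from it.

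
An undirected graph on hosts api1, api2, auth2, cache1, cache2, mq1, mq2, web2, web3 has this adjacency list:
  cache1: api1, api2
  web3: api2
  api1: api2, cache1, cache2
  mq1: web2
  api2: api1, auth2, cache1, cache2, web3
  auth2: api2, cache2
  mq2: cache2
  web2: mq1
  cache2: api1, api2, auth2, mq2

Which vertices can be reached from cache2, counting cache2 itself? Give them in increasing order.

api1, api2, auth2, cache1, cache2, mq2, web3

Start at cache2.
Its neighbours: api1, api2, auth2, mq2.
Then their neighbours: cache1, web3.
Nothing further is reachable.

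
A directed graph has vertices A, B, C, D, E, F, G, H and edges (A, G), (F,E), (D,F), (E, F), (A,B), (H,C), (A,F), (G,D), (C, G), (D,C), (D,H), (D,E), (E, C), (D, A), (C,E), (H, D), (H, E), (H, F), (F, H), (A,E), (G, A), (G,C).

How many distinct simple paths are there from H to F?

H→C→E→F
H→C→G→A→E→F
H→C→G→A→F
H→C→G→D→A→E→F
H→C→G→D→A→F
H→C→G→D→E→F
H→C→G→D→F
H→D→A→E→F
... and 13 more.

21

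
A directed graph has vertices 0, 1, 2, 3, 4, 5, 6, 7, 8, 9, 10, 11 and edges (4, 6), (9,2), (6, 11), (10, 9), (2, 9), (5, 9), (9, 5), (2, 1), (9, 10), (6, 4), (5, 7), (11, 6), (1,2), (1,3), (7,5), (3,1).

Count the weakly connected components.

4

From 0: component {0}.
From 1: component {1, 2, 3, 5, 7, 9, 10}.
From 4: component {4, 6, 11}.
From 8: component {8}.
That's 4 components.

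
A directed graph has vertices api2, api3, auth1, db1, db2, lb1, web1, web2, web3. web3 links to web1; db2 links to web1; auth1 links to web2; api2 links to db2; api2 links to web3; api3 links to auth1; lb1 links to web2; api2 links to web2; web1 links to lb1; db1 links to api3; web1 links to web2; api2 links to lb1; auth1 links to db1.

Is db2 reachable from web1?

Explore from web1.
Distance 1: reach lb1, web2.
The search from web1 is exhausted; no directed path reaches db2.

No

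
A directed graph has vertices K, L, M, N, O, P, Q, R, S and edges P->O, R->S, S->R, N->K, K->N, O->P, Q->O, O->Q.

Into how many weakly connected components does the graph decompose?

From K: component {K, N}.
From L: component {L}.
From M: component {M}.
From O: component {O, P, Q}.
From R: component {R, S}.
That's 5 components.

5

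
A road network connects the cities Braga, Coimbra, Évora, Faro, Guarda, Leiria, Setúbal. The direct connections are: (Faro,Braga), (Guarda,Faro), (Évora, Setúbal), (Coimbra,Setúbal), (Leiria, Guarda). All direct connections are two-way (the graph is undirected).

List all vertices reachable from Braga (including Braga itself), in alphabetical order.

Start at Braga.
Its neighbours: Faro.
Then their neighbours: Guarda.
Then next layer: Leiria.
Nothing further is reachable.

Braga, Faro, Guarda, Leiria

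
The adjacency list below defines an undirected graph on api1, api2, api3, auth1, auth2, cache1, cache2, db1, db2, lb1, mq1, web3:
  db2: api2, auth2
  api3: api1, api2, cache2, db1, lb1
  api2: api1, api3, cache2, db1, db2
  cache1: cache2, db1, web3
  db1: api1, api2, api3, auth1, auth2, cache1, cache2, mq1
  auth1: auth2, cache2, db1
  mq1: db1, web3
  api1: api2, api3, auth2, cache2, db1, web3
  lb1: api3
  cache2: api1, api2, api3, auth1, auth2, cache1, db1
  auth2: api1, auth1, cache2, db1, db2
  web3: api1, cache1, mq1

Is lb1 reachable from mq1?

Yes

Explore from mq1.
Distance 1: reach db1, web3.
Distance 2: reach api1, api2, api3, auth1, auth2, cache1, cache2.
Distance 3: reach db2, lb1.
Found lb1.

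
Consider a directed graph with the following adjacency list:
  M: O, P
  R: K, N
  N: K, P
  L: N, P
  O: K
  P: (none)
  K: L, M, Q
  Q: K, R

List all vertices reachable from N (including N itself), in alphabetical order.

Start at N.
Its neighbours: K, P.
Then their neighbours: L, M, Q.
Then next layer: O, R.
Every vertex is now reached.

K, L, M, N, O, P, Q, R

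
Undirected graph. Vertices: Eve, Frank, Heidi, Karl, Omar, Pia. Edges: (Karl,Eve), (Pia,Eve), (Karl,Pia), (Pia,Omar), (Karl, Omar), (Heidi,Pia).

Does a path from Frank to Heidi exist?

Frank has no edges, so nothing is reachable from it.

No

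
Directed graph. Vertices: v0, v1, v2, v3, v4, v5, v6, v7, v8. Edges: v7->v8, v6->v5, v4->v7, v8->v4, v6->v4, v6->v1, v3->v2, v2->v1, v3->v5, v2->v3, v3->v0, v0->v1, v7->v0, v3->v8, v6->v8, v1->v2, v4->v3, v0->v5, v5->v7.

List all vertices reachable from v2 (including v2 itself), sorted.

v0, v1, v2, v3, v4, v5, v7, v8

Start at v2.
Its neighbours: v1, v3.
Then their neighbours: v0, v5, v8.
Then next layer: v4, v7.
Nothing further is reachable.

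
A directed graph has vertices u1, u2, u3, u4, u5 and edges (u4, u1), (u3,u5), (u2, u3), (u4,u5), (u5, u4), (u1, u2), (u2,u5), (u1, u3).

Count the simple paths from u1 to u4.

u1→u2→u3→u5→u4
u1→u2→u5→u4
u1→u3→u5→u4

3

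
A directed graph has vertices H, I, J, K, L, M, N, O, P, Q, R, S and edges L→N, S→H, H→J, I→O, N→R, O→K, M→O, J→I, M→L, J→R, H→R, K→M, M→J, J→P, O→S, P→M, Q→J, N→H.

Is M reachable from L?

Yes

Explore from L.
Distance 1: reach N.
Distance 2: reach H, R.
Distance 3: reach J.
Distance 4: reach I, P.
Distance 5: reach M, O.
Found M.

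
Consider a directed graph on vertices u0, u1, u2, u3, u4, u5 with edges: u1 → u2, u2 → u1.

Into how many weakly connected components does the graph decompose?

From u0: component {u0}.
From u1: component {u1, u2}.
From u3: component {u3}.
From u4: component {u4}.
From u5: component {u5}.
That's 5 components.

5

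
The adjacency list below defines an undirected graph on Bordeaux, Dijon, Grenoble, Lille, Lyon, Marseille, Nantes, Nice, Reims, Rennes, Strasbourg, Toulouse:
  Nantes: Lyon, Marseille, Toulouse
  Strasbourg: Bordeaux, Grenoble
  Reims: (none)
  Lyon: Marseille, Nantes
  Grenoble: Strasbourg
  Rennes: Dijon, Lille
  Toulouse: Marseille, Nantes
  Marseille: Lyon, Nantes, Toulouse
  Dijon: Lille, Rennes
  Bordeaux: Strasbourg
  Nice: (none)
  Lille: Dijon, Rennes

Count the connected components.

From Bordeaux: component {Bordeaux, Grenoble, Strasbourg}.
From Dijon: component {Dijon, Lille, Rennes}.
From Lyon: component {Lyon, Marseille, Nantes, Toulouse}.
From Nice: component {Nice}.
From Reims: component {Reims}.
That's 5 components.

5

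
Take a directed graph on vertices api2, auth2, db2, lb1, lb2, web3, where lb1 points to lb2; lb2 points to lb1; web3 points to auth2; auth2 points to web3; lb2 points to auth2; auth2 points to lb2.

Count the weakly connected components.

3

From api2: component {api2}.
From auth2: component {auth2, lb1, lb2, web3}.
From db2: component {db2}.
That's 3 components.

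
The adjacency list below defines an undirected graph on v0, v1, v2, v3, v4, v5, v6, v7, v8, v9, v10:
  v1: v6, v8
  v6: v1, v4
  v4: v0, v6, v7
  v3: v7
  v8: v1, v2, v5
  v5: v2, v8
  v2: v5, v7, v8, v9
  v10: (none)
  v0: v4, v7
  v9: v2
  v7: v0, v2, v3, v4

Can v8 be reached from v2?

Explore from v2.
Distance 1: reach v5, v7, v8, v9.
Found v8.

Yes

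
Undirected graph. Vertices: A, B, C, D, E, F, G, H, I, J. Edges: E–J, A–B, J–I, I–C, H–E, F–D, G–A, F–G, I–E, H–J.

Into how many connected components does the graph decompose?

From A: component {A, B, D, F, G}.
From C: component {C, E, H, I, J}.
That's 2 components.

2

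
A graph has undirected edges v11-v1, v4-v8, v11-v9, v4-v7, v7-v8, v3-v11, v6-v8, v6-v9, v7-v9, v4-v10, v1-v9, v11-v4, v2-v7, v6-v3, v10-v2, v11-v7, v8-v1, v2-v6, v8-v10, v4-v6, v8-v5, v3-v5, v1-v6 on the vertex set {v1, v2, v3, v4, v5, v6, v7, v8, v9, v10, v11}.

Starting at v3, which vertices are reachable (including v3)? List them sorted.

v1, v2, v3, v4, v5, v6, v7, v8, v9, v10, v11

Start at v3.
Its neighbours: v5, v6, v11.
Then their neighbours: v1, v2, v4, v7, v8, v9.
Then next layer: v10.
Every vertex is now reached.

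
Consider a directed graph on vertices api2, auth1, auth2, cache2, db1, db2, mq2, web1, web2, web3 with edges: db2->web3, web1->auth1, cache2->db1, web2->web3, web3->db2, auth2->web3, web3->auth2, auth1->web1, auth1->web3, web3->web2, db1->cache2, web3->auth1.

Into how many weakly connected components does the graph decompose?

4

From api2: component {api2}.
From auth1: component {auth1, auth2, db2, web1, web2, web3}.
From cache2: component {cache2, db1}.
From mq2: component {mq2}.
That's 4 components.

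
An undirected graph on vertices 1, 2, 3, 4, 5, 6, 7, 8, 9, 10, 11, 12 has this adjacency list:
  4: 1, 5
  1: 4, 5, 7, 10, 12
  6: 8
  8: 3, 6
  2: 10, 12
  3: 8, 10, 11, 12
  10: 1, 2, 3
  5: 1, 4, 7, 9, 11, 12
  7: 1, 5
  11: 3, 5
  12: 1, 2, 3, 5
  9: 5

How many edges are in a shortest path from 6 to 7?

Distance 0: 6.
Distance 1: 8.
Distance 2: 3.
Distance 3: 10, 11, 12.
Distance 4: 1, 2, 5.
Distance 5: 4, 7, 9 — contains 7.

5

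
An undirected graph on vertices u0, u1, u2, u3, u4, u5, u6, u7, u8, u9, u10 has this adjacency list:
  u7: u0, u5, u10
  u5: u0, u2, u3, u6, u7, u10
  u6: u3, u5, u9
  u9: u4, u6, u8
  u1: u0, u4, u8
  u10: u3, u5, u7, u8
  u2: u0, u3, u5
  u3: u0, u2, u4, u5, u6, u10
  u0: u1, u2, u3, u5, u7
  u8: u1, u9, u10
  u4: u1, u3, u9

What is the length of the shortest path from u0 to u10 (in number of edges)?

Distance 0: u0.
Distance 1: u1, u2, u3, u5, u7.
Distance 2: u4, u6, u8, u10 — contains u10.

2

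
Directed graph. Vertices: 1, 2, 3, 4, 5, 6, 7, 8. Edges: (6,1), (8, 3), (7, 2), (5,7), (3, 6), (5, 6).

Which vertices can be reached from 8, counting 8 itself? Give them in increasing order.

Start at 8.
Its neighbours: 3.
Then their neighbours: 6.
Then next layer: 1.
Nothing further is reachable.

1, 3, 6, 8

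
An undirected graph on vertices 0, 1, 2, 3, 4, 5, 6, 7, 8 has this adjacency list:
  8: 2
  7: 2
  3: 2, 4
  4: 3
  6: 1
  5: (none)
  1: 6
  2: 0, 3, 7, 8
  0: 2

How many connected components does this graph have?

3

From 0: component {0, 2, 3, 4, 7, 8}.
From 1: component {1, 6}.
From 5: component {5}.
That's 3 components.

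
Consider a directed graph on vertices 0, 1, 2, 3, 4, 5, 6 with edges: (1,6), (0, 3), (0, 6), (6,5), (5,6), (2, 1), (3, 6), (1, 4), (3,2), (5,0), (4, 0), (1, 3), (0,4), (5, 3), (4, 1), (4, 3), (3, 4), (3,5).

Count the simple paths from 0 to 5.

11

0→3→2→1→6→5
0→3→4→1→6→5
0→3→5
0→3→6→5
0→4→1→3→5
0→4→1→3→6→5
0→4→1→6→5
0→4→3→2→1→6→5
0→4→3→5
0→4→3→6→5
0→6→5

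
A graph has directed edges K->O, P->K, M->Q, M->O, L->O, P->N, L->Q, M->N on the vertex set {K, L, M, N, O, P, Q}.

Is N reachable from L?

No

Explore from L.
Distance 1: reach O, Q.
The search from L is exhausted; no directed path reaches N.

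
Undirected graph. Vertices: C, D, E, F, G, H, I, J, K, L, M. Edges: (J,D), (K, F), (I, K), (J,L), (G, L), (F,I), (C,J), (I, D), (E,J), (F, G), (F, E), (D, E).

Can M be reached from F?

Explore from F.
Distance 1: reach E, G, I, K.
Distance 2: reach D, J, L.
Distance 3: reach C.
The search is exhausted without reaching M; it lies in a different component.

No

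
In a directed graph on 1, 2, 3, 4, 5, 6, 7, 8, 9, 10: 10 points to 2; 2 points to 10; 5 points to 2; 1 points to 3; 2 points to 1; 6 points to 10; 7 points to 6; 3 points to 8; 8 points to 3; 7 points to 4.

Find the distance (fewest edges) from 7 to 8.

6

Distance 0: 7.
Distance 1: 4, 6.
Distance 2: 10.
Distance 3: 2.
Distance 4: 1.
Distance 5: 3.
Distance 6: 8 — contains 8.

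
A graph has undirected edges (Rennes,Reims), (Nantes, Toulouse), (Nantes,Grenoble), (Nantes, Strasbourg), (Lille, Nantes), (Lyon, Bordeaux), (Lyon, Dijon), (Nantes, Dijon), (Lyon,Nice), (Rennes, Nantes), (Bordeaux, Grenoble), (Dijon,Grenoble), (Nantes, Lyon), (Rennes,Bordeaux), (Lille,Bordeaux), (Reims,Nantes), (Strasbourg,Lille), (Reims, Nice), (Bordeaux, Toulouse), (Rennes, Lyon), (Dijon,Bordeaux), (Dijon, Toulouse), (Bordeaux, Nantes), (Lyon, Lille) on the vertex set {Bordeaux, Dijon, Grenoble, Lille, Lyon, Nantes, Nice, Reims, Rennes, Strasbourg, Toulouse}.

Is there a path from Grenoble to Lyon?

Yes

Explore from Grenoble.
Distance 1: reach Bordeaux, Dijon, Nantes.
Distance 2: reach Lille, Lyon, Reims, Rennes, Strasbourg, Toulouse.
Found Lyon.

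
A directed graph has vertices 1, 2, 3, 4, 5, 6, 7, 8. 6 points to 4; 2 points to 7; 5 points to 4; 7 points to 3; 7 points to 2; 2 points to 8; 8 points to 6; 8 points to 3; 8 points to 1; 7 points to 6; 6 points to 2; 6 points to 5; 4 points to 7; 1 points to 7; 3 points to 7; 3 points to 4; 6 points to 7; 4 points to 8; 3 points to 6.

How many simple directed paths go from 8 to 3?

8→1→7→3
8→3
8→6→2→7→3
8→6→4→7→3
8→6→5→4→7→3
8→6→7→3

6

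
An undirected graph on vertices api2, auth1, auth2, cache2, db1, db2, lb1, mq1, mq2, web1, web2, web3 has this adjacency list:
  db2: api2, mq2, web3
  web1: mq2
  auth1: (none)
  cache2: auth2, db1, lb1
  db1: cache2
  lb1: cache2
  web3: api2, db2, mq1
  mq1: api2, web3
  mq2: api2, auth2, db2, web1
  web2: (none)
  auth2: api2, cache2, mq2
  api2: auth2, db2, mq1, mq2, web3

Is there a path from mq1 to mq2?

Explore from mq1.
Distance 1: reach api2, web3.
Distance 2: reach auth2, db2, mq2.
Found mq2.

Yes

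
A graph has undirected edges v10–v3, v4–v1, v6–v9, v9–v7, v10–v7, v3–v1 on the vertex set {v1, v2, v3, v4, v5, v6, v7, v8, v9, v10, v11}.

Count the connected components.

From v1: component {v1, v3, v4, v6, v7, v9, v10}.
From v2: component {v2}.
From v5: component {v5}.
From v8: component {v8}.
From v11: component {v11}.
That's 5 components.

5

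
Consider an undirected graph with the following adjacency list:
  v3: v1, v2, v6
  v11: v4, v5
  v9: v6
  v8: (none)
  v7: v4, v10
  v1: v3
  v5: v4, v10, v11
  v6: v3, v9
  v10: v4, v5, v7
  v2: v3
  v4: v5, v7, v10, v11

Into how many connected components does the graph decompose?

3

From v1: component {v1, v2, v3, v6, v9}.
From v4: component {v4, v5, v7, v10, v11}.
From v8: component {v8}.
That's 3 components.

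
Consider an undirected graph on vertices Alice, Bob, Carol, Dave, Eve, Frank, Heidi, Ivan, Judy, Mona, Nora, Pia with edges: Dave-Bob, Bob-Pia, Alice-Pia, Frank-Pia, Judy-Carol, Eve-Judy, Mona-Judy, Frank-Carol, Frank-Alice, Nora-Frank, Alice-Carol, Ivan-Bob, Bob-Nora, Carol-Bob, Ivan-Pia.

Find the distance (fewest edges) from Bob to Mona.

Distance 0: Bob.
Distance 1: Carol, Dave, Ivan, Nora, Pia.
Distance 2: Alice, Frank, Judy.
Distance 3: Eve, Mona — contains Mona.

3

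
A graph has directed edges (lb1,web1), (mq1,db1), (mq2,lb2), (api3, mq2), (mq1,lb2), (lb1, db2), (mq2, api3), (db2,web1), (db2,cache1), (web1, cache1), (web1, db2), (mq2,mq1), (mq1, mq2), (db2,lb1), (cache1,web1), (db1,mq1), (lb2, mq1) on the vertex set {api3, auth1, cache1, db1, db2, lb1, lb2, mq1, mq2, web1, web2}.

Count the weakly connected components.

From api3: component {api3, db1, lb2, mq1, mq2}.
From auth1: component {auth1}.
From cache1: component {cache1, db2, lb1, web1}.
From web2: component {web2}.
That's 4 components.

4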